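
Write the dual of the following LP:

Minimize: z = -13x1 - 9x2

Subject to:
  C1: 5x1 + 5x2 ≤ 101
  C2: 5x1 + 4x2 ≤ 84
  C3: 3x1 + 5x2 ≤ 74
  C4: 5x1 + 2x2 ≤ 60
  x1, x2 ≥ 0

Primal min cᵀx s.t. Ax ≤ b, x ≥ 0  →  Dual max −bᵀy s.t. Aᵀy ≥ −c, y ≥ 0.

Maximize: z = -101y1 - 84y2 - 74y3 - 60y4

Subject to:
  5y1 + 5y2 + 3y3 + 5y4 ≥ 13
  5y1 + 4y2 + 5y3 + 2y4 ≥ 9
  y1, y2, y3, y4 ≥ 0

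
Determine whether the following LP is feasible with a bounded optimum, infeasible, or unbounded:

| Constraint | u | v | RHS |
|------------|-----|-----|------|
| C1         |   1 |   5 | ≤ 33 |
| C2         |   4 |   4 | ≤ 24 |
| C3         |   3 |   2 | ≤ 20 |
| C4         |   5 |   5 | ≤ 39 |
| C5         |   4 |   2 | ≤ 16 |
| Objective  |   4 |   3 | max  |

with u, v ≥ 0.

Feasible with a bounded optimal solution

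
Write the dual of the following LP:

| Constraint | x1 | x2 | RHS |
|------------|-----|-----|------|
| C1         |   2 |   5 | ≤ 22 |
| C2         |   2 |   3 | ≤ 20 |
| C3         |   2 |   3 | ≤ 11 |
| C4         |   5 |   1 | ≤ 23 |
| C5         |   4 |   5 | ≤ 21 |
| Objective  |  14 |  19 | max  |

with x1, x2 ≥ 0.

Primal max cᵀx s.t. Ax ≤ b, x ≥ 0  →  Dual min bᵀy s.t. Aᵀy ≥ c, y ≥ 0.

Minimize: z = 22y1 + 20y2 + 11y3 + 23y4 + 21y5

Subject to:
  2y1 + 2y2 + 2y3 + 5y4 + 4y5 ≥ 14
  5y1 + 3y2 + 3y3 + y4 + 5y5 ≥ 19
  y1, y2, y3, y4, y5 ≥ 0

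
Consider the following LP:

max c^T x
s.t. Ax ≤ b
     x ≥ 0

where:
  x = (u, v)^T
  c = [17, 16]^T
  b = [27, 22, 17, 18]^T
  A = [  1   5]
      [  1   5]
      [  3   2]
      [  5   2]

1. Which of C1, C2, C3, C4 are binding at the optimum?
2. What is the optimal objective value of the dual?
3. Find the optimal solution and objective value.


1. C2, C4
2. 98
3. u = 2, v = 4, z = 98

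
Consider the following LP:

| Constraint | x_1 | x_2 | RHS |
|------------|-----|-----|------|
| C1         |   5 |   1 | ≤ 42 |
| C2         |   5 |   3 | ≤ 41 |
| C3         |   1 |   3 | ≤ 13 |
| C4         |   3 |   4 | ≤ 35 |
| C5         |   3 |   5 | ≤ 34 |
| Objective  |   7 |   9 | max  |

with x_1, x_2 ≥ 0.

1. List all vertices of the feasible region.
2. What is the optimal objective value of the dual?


1. (0, 0), (8.2, 0), (7, 2), (0, 4.333)
2. 67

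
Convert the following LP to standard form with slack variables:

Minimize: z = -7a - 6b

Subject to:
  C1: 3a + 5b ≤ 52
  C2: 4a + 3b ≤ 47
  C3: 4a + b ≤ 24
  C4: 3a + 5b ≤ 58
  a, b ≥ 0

min z = -7a - 6b

s.t.
  3a + 5b + s1 = 52
  4a + 3b + s2 = 47
  4a + b + s3 = 24
  3a + 5b + s4 = 58
  a, b, s1, s2, s3, s4 ≥ 0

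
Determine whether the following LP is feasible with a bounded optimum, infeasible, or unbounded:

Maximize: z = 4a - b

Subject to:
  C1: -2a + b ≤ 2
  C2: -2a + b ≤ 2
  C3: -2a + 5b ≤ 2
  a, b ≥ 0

Unbounded (objective can increase without bound)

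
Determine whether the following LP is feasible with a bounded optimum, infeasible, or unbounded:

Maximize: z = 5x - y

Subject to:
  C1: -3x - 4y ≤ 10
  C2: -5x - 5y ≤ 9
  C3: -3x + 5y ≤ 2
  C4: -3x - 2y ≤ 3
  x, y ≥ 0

Unbounded (objective can increase without bound)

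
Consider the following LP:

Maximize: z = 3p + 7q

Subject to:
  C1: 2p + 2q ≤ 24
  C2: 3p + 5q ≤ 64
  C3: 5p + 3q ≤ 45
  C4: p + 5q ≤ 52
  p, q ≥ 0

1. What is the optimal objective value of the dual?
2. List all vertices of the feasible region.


1. 76
2. (0, 0), (9, 0), (4.5, 7.5), (2, 10), (0, 10.4)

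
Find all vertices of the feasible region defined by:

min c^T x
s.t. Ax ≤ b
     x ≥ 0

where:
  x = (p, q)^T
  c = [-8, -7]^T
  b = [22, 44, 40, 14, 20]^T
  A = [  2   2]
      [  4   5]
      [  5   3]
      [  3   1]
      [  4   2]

(0, 0), (4.667, 0), (4, 2), (1, 8), (0, 8.8)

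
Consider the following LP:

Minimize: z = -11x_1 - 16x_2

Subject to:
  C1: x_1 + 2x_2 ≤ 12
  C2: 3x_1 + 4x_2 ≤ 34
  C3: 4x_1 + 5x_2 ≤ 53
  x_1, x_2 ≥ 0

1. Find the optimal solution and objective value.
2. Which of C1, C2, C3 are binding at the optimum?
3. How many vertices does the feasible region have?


1. x_1 = 10, x_2 = 1, z = -126
2. C1, C2
3. 4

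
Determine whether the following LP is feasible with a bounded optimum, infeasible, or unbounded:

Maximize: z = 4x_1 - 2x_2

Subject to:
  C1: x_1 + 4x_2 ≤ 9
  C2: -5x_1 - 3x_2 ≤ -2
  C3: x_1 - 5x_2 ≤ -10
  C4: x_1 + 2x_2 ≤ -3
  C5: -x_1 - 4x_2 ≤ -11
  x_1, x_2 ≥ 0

Infeasible (no feasible solution exists)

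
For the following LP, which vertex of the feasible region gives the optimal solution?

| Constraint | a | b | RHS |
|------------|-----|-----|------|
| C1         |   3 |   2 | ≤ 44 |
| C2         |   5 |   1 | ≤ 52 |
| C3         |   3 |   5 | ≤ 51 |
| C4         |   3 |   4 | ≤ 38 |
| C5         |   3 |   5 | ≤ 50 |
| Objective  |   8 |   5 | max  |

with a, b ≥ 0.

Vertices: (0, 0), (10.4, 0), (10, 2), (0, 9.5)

Evaluate the objective at each vertex of the feasible region:
  z(0, 0) = 0
  z(10.4, 0) = 83.2
  z(10, 2) = 90  ←
  z(0, 9.5) = 47.5
The maximum is at a = 10, b = 2.

(10, 2)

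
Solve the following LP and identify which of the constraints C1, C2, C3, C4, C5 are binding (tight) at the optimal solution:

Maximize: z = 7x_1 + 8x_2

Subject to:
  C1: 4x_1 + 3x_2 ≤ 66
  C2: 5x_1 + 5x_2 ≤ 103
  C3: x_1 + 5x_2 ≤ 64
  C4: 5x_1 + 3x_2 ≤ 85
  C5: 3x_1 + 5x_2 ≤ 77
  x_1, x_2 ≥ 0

At x_1 = 9, x_2 = 10, compute slack b - a·x for each constraint:
  C1: 66 − 66 = 0  (binding)
  C2: 103 − 95 = 8  (slack)
  C3: 64 − 59 = 5  (slack)
  C4: 85 − 75 = 10  (slack)
  C5: 77 − 77 = 0  (binding)

Optimal: x_1 = 9, x_2 = 10
Binding: C1, C5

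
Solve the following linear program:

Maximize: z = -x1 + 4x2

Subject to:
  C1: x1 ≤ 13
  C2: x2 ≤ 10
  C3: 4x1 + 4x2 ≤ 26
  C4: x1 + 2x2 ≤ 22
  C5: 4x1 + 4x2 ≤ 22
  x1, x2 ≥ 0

Evaluate the objective at each vertex of the feasible region:
  z(0, 0) = 0
  z(5.5, 0) = -5.5
  z(0, 5.5) = 22  ←
The maximum is at x1 = 0, x2 = 5.5.

x1 = 0, x2 = 5.5, z = 22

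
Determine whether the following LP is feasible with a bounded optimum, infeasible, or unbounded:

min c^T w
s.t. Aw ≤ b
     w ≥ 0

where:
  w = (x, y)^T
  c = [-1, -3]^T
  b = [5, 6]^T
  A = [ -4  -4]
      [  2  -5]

Unbounded (objective can decrease without bound)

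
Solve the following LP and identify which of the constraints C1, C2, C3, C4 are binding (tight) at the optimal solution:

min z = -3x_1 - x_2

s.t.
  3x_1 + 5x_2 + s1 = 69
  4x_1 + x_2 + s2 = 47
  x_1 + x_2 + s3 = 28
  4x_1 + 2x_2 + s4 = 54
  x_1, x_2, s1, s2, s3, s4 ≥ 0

At x_1 = 10, x_2 = 7, compute slack b - a·x for each constraint:
  C1: 69 − 65 = 4  (slack)
  C2: 47 − 47 = 0  (binding)
  C3: 28 − 17 = 11  (slack)
  C4: 54 − 54 = 0  (binding)

Optimal: x_1 = 10, x_2 = 7
Binding: C2, C4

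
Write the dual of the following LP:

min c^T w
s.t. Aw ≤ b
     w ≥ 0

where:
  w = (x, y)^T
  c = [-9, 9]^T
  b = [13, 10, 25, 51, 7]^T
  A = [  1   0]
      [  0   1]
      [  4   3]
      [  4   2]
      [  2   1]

Primal min cᵀx s.t. Ax ≤ b, x ≥ 0  →  Dual max −bᵀy s.t. Aᵀy ≥ −c, y ≥ 0.

Maximize: z = -13y1 - 10y2 - 25y3 - 51y4 - 7y5

Subject to:
  y1 + 4y3 + 4y4 + 2y5 ≥ 9
  y2 + 3y3 + 2y4 + y5 ≥ -9
  y1, y2, y3, y4, y5 ≥ 0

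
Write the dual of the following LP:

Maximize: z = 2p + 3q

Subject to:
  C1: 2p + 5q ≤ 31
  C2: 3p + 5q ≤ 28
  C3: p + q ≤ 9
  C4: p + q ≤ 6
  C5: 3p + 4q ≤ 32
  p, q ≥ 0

Primal max cᵀx s.t. Ax ≤ b, x ≥ 0  →  Dual min bᵀy s.t. Aᵀy ≥ c, y ≥ 0.

Minimize: z = 31y1 + 28y2 + 9y3 + 6y4 + 32y5

Subject to:
  2y1 + 3y2 + y3 + y4 + 3y5 ≥ 2
  5y1 + 5y2 + y3 + y4 + 4y5 ≥ 3
  y1, y2, y3, y4, y5 ≥ 0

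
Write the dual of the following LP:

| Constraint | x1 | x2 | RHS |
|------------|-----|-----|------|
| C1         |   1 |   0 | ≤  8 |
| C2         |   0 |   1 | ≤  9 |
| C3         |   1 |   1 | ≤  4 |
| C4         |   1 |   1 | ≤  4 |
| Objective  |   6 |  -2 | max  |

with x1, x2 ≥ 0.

Primal max cᵀx s.t. Ax ≤ b, x ≥ 0  →  Dual min bᵀy s.t. Aᵀy ≥ c, y ≥ 0.

Minimize: z = 8y1 + 9y2 + 4y3 + 4y4

Subject to:
  y1 + y3 + y4 ≥ 6
  y2 + y3 + y4 ≥ -2
  y1, y2, y3, y4 ≥ 0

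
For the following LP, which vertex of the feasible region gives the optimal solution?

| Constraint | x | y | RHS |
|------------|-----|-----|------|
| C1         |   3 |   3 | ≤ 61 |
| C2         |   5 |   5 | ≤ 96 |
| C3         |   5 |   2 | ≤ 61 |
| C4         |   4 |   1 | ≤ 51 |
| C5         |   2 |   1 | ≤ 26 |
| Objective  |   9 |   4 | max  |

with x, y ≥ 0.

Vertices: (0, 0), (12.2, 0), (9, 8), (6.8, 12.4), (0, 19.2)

Evaluate the objective at each vertex of the feasible region:
  z(0, 0) = 0
  z(12.2, 0) = 109.8
  z(9, 8) = 113  ←
  z(6.8, 12.4) = 110.8
  z(0, 19.2) = 76.8
The maximum is at x = 9, y = 8.

(9, 8)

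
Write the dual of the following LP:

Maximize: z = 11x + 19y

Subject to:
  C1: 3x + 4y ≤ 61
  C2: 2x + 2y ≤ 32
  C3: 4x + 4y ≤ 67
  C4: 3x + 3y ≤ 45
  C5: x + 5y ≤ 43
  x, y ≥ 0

Primal max cᵀx s.t. Ax ≤ b, x ≥ 0  →  Dual min bᵀy s.t. Aᵀy ≥ c, y ≥ 0.

Minimize: z = 61y1 + 32y2 + 67y3 + 45y4 + 43y5

Subject to:
  3y1 + 2y2 + 4y3 + 3y4 + y5 ≥ 11
  4y1 + 2y2 + 4y3 + 3y4 + 5y5 ≥ 19
  y1, y2, y3, y4, y5 ≥ 0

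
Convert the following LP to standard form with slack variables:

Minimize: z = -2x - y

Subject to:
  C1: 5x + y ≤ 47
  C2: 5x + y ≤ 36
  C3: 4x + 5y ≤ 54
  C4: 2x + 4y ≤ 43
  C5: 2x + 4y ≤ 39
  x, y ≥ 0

min z = -2x - y

s.t.
  5x + y + s1 = 47
  5x + y + s2 = 36
  4x + 5y + s3 = 54
  2x + 4y + s4 = 43
  2x + 4y + s5 = 39
  x, y, s1, s2, s3, s4, s5 ≥ 0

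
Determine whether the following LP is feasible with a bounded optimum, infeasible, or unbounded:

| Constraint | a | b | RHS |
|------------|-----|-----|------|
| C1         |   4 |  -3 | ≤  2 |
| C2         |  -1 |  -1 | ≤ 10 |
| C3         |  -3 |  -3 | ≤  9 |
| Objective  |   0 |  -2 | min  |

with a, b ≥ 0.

Unbounded (objective can decrease without bound)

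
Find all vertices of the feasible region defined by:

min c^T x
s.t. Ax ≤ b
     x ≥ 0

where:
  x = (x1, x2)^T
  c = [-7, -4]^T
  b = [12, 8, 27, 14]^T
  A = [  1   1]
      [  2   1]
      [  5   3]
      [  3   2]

(0, 0), (4, 0), (2, 4), (0, 7)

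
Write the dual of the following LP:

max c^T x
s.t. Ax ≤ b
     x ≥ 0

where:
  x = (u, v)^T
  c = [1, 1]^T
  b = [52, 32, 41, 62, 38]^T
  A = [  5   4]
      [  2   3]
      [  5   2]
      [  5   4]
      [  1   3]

Primal max cᵀx s.t. Ax ≤ b, x ≥ 0  →  Dual min bᵀy s.t. Aᵀy ≥ c, y ≥ 0.

Minimize: z = 52y1 + 32y2 + 41y3 + 62y4 + 38y5

Subject to:
  5y1 + 2y2 + 5y3 + 5y4 + y5 ≥ 1
  4y1 + 3y2 + 2y3 + 4y4 + 3y5 ≥ 1
  y1, y2, y3, y4, y5 ≥ 0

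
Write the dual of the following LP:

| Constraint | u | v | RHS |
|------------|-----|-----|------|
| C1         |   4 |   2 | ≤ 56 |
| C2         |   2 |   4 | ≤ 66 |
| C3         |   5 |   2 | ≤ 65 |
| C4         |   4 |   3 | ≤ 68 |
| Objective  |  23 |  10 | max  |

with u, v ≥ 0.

Primal max cᵀx s.t. Ax ≤ b, x ≥ 0  →  Dual min bᵀy s.t. Aᵀy ≥ c, y ≥ 0.

Minimize: z = 56y1 + 66y2 + 65y3 + 68y4

Subject to:
  4y1 + 2y2 + 5y3 + 4y4 ≥ 23
  2y1 + 4y2 + 2y3 + 3y4 ≥ 10
  y1, y2, y3, y4 ≥ 0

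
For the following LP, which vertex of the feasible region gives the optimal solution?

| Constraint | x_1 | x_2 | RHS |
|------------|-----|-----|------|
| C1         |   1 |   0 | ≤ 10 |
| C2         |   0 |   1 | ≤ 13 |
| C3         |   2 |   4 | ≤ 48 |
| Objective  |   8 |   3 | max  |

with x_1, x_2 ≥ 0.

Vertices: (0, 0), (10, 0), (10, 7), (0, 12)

Evaluate the objective at each vertex of the feasible region:
  z(0, 0) = 0
  z(10, 0) = 80
  z(10, 7) = 101  ←
  z(0, 12) = 36
The maximum is at x_1 = 10, x_2 = 7.

(10, 7)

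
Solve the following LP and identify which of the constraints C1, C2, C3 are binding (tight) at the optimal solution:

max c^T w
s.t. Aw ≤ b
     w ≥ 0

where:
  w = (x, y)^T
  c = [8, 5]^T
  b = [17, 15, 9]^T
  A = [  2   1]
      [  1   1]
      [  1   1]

At x = 8, y = 1, compute slack b - a·x for each constraint:
  C1: 17 − 17 = 0  (binding)
  C2: 15 − 9 = 6  (slack)
  C3: 9 − 9 = 0  (binding)

Optimal: x = 8, y = 1
Binding: C1, C3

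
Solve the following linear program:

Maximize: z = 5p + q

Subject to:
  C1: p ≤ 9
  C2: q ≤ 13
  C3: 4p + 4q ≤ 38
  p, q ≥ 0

Evaluate the objective at each vertex of the feasible region:
  z(0, 0) = 0
  z(9, 0) = 45
  z(9, 0.5) = 45.5  ←
  z(0, 9.5) = 9.5
The maximum is at p = 9, q = 0.5.

p = 9, q = 0.5, z = 45.5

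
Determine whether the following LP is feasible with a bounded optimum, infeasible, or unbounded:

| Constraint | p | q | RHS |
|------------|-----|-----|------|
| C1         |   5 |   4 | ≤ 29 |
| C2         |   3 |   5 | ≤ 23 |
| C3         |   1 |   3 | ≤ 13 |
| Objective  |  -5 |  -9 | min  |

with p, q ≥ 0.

Feasible with a bounded optimal solution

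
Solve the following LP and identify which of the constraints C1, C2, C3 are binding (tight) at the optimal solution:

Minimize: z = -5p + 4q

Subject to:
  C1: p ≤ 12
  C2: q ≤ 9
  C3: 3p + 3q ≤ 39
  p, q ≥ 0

At p = 12, q = 0, compute slack b - a·x for each constraint:
  C1: 12 − 12 = 0  (binding)
  C2: 9 − 0 = 9  (slack)
  C3: 39 − 36 = 3  (slack)

Optimal: p = 12, q = 0
Binding: C1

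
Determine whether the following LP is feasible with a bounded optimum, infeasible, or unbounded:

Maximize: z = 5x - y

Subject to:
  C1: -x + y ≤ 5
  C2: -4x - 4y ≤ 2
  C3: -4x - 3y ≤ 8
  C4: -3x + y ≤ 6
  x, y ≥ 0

Unbounded (objective can increase without bound)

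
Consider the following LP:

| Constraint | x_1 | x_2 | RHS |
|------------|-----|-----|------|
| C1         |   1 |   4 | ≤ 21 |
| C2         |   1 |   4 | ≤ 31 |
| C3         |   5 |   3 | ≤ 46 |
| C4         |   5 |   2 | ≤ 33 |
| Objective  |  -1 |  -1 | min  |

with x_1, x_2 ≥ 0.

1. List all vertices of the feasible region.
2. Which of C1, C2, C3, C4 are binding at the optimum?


1. (0, 0), (6.6, 0), (5, 4), (0, 5.25)
2. C1, C4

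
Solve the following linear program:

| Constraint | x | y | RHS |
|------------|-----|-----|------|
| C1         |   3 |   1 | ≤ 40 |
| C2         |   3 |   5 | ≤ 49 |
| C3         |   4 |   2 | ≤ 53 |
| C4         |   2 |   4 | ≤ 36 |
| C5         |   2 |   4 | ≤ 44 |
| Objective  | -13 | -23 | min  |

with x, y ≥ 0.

Evaluate the objective at each vertex of the feasible region:
  z(0, 0) = 0
  z(13.25, 0) = -172.2
  z(11.93, 2.643) = -215.9
  z(8, 5) = -219  ←
  z(0, 9) = -207
The minimum is at x = 8, y = 5.

x = 8, y = 5, z = -219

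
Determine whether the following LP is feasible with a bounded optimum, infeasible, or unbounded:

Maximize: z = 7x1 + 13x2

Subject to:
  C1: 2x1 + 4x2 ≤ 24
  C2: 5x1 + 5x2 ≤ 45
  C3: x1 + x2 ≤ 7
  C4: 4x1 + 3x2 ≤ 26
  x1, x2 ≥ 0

Feasible with a bounded optimal solution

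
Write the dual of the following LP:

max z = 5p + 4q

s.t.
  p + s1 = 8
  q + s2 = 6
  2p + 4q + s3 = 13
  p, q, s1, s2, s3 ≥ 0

Primal max cᵀx s.t. Ax ≤ b, x ≥ 0  →  Dual min bᵀy s.t. Aᵀy ≥ c, y ≥ 0.

Minimize: z = 8y1 + 6y2 + 13y3

Subject to:
  y1 + 2y3 ≥ 5
  y2 + 4y3 ≥ 4
  y1, y2, y3 ≥ 0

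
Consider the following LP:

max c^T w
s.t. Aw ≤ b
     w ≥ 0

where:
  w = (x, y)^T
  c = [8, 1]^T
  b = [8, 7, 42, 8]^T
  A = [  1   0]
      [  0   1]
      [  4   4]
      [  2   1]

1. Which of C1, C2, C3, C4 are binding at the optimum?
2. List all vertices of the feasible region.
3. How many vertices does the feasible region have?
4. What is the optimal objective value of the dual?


1. C4
2. (0, 0), (4, 0), (0.5, 7), (0, 7)
3. 4
4. 32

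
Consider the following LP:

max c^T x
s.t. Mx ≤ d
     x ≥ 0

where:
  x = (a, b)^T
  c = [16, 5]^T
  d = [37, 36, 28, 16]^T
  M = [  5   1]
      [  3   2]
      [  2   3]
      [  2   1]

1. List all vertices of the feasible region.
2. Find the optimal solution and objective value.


1. (0, 0), (7.4, 0), (7, 2), (5, 6), (0, 9.333)
2. a = 7, b = 2, z = 122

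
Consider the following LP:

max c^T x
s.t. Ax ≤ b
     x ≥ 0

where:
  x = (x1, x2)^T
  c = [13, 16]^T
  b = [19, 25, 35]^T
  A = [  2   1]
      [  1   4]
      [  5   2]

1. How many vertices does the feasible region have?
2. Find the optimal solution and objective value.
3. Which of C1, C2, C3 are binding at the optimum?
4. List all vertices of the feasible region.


1. 4
2. x1 = 5, x2 = 5, z = 145
3. C2, C3
4. (0, 0), (7, 0), (5, 5), (0, 6.25)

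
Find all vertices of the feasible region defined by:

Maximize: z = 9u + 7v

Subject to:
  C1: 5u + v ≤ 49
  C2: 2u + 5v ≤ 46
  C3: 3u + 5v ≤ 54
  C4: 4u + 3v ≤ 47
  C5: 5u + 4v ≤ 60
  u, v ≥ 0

(0, 0), (9.8, 0), (9.091, 3.545), (8, 5), (6.824, 6.471), (0, 9.2)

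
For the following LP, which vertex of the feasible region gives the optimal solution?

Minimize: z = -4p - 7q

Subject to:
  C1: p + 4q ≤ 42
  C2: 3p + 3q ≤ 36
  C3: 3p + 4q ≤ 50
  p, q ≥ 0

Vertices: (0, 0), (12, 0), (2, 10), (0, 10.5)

Evaluate the objective at each vertex of the feasible region:
  z(0, 0) = 0
  z(12, 0) = -48
  z(2, 10) = -78  ←
  z(0, 10.5) = -73.5
The minimum is at p = 2, q = 10.

(2, 10)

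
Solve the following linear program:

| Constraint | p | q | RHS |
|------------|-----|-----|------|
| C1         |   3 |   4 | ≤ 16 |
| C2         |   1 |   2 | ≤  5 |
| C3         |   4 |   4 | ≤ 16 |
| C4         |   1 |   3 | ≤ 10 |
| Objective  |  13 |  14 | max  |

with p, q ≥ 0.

Evaluate the objective at each vertex of the feasible region:
  z(0, 0) = 0
  z(4, 0) = 52
  z(3, 1) = 53  ←
  z(0, 2.5) = 35
The maximum is at p = 3, q = 1.

p = 3, q = 1, z = 53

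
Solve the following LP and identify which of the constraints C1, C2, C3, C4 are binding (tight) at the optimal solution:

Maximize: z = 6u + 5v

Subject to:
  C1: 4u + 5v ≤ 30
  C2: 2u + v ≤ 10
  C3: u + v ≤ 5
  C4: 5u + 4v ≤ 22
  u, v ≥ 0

At u = 2, v = 3, compute slack b - a·x for each constraint:
  C1: 30 − 23 = 7  (slack)
  C2: 10 − 7 = 3  (slack)
  C3: 5 − 5 = 0  (binding)
  C4: 22 − 22 = 0  (binding)

Optimal: u = 2, v = 3
Binding: C3, C4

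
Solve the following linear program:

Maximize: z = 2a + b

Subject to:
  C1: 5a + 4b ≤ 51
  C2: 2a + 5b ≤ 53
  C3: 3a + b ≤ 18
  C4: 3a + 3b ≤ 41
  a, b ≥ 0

Evaluate the objective at each vertex of the feasible region:
  z(0, 0) = 0
  z(6, 0) = 12
  z(3, 9) = 15  ←
  z(2.529, 9.588) = 14.65
  z(0, 10.6) = 10.6
The maximum is at a = 3, b = 9.

a = 3, b = 9, z = 15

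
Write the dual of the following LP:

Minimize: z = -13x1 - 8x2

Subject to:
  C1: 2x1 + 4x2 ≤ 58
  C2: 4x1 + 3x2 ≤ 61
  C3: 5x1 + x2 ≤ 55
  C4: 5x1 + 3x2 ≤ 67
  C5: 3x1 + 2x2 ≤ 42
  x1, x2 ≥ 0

Primal min cᵀx s.t. Ax ≤ b, x ≥ 0  →  Dual max −bᵀy s.t. Aᵀy ≥ −c, y ≥ 0.

Maximize: z = -58y1 - 61y2 - 55y3 - 67y4 - 42y5

Subject to:
  2y1 + 4y2 + 5y3 + 5y4 + 3y5 ≥ 13
  4y1 + 3y2 + y3 + 3y4 + 2y5 ≥ 8
  y1, y2, y3, y4, y5 ≥ 0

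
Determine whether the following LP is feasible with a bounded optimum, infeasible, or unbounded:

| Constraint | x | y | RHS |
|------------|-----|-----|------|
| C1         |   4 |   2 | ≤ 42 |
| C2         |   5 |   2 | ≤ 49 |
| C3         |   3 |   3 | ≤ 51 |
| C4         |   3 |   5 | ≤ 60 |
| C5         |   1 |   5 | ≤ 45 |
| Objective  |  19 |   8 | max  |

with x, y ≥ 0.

Feasible with a bounded optimal solution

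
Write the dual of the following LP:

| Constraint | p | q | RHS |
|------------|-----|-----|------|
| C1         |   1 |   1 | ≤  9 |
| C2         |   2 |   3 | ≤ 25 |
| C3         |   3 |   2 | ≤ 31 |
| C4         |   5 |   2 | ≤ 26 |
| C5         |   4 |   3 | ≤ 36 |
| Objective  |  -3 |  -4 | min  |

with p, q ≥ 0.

Primal min cᵀx s.t. Ax ≤ b, x ≥ 0  →  Dual max −bᵀy s.t. Aᵀy ≥ −c, y ≥ 0.

Maximize: z = -9y1 - 25y2 - 31y3 - 26y4 - 36y5

Subject to:
  y1 + 2y2 + 3y3 + 5y4 + 4y5 ≥ 3
  y1 + 3y2 + 2y3 + 2y4 + 3y5 ≥ 4
  y1, y2, y3, y4, y5 ≥ 0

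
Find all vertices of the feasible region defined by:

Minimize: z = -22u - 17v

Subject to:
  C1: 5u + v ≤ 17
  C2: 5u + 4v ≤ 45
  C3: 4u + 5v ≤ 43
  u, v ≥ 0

(0, 0), (3.4, 0), (2, 7), (0, 8.6)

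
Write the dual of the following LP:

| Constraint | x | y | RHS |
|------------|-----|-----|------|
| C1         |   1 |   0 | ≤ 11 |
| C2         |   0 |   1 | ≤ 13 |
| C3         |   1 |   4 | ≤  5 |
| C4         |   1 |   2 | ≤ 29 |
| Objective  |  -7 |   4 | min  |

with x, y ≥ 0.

Primal min cᵀx s.t. Ax ≤ b, x ≥ 0  →  Dual max −bᵀy s.t. Aᵀy ≥ −c, y ≥ 0.

Maximize: z = -11y1 - 13y2 - 5y3 - 29y4

Subject to:
  y1 + y3 + y4 ≥ 7
  y2 + 4y3 + 2y4 ≥ -4
  y1, y2, y3, y4 ≥ 0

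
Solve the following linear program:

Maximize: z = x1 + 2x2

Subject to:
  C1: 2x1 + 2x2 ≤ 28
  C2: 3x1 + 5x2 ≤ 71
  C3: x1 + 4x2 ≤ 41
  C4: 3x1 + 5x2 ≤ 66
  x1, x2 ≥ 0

Evaluate the objective at each vertex of the feasible region:
  z(0, 0) = 0
  z(14, 0) = 14
  z(5, 9) = 23  ←
  z(0, 10.25) = 20.5
The maximum is at x1 = 5, x2 = 9.

x1 = 5, x2 = 9, z = 23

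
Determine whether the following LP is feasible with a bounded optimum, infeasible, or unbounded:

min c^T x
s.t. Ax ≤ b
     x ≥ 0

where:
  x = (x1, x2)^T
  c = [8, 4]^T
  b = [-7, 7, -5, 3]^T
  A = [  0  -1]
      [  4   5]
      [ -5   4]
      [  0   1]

Infeasible (no feasible solution exists)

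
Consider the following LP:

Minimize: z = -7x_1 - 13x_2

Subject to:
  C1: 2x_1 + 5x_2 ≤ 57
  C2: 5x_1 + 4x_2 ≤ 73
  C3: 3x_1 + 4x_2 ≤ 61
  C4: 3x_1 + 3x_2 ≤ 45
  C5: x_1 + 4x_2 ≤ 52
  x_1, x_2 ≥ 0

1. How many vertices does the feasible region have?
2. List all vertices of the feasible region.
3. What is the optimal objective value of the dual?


1. 5
2. (0, 0), (14.6, 0), (13, 2), (6, 9), (0, 11.4)
3. -159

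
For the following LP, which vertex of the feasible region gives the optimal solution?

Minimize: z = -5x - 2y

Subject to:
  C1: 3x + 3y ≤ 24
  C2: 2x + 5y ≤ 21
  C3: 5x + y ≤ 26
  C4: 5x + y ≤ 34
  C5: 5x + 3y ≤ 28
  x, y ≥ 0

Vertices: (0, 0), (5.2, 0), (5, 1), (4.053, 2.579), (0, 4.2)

Evaluate the objective at each vertex of the feasible region:
  z(0, 0) = 0
  z(5.2, 0) = -26
  z(5, 1) = -27  ←
  z(4.053, 2.579) = -25.42
  z(0, 4.2) = -8.4
The minimum is at x = 5, y = 1.

(5, 1)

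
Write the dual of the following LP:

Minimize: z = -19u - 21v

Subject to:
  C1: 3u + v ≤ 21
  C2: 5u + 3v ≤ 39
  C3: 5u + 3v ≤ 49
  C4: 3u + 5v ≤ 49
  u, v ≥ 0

Primal min cᵀx s.t. Ax ≤ b, x ≥ 0  →  Dual max −bᵀy s.t. Aᵀy ≥ −c, y ≥ 0.

Maximize: z = -21y1 - 39y2 - 49y3 - 49y4

Subject to:
  3y1 + 5y2 + 5y3 + 3y4 ≥ 19
  y1 + 3y2 + 3y3 + 5y4 ≥ 21
  y1, y2, y3, y4 ≥ 0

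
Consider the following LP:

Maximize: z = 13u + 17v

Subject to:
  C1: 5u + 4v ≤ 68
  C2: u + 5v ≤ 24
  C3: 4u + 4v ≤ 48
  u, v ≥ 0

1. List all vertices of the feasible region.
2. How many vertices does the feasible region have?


1. (0, 0), (12, 0), (9, 3), (0, 4.8)
2. 4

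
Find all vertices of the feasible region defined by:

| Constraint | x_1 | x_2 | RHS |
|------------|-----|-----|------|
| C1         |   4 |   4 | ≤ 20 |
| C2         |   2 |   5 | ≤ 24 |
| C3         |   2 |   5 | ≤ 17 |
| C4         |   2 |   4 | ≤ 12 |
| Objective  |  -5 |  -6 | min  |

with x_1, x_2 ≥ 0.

(0, 0), (5, 0), (4, 1), (0, 3)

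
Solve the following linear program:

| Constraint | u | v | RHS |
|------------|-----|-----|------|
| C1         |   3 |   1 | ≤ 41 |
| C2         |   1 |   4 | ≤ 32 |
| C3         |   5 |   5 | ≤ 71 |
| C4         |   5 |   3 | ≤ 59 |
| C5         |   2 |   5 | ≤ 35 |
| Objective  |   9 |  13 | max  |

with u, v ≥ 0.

Evaluate the objective at each vertex of the feasible region:
  z(0, 0) = 0
  z(11.8, 0) = 106.2
  z(10, 3) = 129  ←
  z(0, 7) = 91
The maximum is at u = 10, v = 3.

u = 10, v = 3, z = 129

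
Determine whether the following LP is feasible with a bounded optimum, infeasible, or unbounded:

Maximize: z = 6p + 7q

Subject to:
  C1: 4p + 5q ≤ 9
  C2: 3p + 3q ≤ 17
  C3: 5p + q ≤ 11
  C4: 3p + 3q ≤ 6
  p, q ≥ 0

Feasible with a bounded optimal solution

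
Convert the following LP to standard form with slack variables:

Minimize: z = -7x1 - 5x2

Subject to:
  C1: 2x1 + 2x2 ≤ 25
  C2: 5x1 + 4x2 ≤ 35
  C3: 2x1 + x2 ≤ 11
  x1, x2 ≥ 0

min z = -7x1 - 5x2

s.t.
  2x1 + 2x2 + s1 = 25
  5x1 + 4x2 + s2 = 35
  2x1 + x2 + s3 = 11
  x1, x2, s1, s2, s3 ≥ 0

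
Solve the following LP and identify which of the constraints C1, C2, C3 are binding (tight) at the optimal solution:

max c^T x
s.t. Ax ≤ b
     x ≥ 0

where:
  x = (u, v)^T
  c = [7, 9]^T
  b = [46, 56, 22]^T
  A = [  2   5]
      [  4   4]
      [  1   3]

At u = 10, v = 4, compute slack b - a·x for each constraint:
  C1: 46 − 40 = 6  (slack)
  C2: 56 − 56 = 0  (binding)
  C3: 22 − 22 = 0  (binding)

Optimal: u = 10, v = 4
Binding: C2, C3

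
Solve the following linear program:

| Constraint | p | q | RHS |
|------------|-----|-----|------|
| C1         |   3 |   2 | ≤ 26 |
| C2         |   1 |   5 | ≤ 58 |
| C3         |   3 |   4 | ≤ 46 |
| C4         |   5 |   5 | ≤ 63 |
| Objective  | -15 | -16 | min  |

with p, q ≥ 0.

Evaluate the objective at each vertex of the feasible region:
  z(0, 0) = 0
  z(8.667, 0) = -130
  z(2, 10) = -190  ←
  z(0, 11.5) = -184
The minimum is at p = 2, q = 10.

p = 2, q = 10, z = -190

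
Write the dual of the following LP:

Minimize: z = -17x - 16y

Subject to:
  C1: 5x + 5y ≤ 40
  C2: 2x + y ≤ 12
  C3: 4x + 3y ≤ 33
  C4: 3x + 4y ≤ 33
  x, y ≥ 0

Primal min cᵀx s.t. Ax ≤ b, x ≥ 0  →  Dual max −bᵀy s.t. Aᵀy ≥ −c, y ≥ 0.

Maximize: z = -40y1 - 12y2 - 33y3 - 33y4

Subject to:
  5y1 + 2y2 + 4y3 + 3y4 ≥ 17
  5y1 + y2 + 3y3 + 4y4 ≥ 16
  y1, y2, y3, y4 ≥ 0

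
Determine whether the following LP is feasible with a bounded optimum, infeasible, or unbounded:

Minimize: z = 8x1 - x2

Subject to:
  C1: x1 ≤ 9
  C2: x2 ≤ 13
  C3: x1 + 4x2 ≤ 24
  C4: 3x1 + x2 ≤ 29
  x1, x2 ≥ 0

Feasible with a bounded optimal solution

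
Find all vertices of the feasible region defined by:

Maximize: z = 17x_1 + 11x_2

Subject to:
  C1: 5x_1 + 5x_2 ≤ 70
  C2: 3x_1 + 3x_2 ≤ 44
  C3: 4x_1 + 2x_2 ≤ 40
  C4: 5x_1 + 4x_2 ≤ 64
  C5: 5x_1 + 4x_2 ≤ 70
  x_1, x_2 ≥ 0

(0, 0), (10, 0), (6, 8), (0, 14)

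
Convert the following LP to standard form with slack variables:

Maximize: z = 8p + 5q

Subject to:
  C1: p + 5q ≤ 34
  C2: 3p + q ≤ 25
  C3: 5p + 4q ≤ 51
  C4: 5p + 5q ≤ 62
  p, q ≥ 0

max z = 8p + 5q

s.t.
  p + 5q + s1 = 34
  3p + q + s2 = 25
  5p + 4q + s3 = 51
  5p + 5q + s4 = 62
  p, q, s1, s2, s3, s4 ≥ 0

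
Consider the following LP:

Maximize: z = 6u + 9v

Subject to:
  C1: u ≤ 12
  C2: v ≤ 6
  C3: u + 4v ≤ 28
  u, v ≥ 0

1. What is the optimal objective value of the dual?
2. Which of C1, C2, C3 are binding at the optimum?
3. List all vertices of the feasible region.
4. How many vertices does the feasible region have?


1. 108
2. C1, C3
3. (0, 0), (12, 0), (12, 4), (4, 6), (0, 6)
4. 5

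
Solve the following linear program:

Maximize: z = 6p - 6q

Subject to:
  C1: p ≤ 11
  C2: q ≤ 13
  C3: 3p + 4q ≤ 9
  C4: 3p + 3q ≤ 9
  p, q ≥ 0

Evaluate the objective at each vertex of the feasible region:
  z(0, 0) = 0
  z(3, 0) = 18  ←
  z(0, 2.25) = -13.5
The maximum is at p = 3, q = 0.

p = 3, q = 0, z = 18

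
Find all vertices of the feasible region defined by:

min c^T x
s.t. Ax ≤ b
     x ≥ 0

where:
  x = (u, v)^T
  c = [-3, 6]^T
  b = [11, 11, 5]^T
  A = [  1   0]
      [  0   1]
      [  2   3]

(0, 0), (2.5, 0), (0, 1.667)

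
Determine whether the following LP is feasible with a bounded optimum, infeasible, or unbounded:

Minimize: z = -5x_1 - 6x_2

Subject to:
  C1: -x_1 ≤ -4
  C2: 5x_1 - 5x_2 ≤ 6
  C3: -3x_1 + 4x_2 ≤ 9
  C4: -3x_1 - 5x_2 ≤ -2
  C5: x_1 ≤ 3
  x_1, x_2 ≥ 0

Infeasible (no feasible solution exists)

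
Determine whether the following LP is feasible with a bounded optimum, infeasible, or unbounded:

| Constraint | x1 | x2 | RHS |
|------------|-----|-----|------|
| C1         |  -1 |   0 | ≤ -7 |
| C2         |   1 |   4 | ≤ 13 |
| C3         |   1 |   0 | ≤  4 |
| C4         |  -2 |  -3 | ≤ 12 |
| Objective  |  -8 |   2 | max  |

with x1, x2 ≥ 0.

Infeasible (no feasible solution exists)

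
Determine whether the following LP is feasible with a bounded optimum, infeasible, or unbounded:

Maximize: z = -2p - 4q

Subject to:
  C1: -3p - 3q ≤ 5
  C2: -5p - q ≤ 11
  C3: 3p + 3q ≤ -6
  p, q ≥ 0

Infeasible (no feasible solution exists)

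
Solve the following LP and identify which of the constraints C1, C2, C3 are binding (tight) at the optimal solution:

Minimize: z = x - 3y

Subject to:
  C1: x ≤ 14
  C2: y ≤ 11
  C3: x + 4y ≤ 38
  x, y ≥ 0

At x = 0, y = 9.5, compute slack b - a·x for each constraint:
  C1: 14 − 0 = 14  (slack)
  C2: 11 − 9.5 = 1.5  (slack)
  C3: 38 − 38 = 0  (binding)

Optimal: x = 0, y = 9.5
Binding: C3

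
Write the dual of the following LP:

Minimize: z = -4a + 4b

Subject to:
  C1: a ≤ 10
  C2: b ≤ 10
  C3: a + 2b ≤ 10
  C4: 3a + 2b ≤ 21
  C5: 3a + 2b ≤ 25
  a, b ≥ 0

Primal min cᵀx s.t. Ax ≤ b, x ≥ 0  →  Dual max −bᵀy s.t. Aᵀy ≥ −c, y ≥ 0.

Maximize: z = -10y1 - 10y2 - 10y3 - 21y4 - 25y5

Subject to:
  y1 + y3 + 3y4 + 3y5 ≥ 4
  y2 + 2y3 + 2y4 + 2y5 ≥ -4
  y1, y2, y3, y4, y5 ≥ 0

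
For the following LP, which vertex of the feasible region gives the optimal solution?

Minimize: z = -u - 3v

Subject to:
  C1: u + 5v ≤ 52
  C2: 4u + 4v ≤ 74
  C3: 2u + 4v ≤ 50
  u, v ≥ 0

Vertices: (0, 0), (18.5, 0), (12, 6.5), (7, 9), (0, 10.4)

Evaluate the objective at each vertex of the feasible region:
  z(0, 0) = 0
  z(18.5, 0) = -18.5
  z(12, 6.5) = -31.5
  z(7, 9) = -34  ←
  z(0, 10.4) = -31.2
The minimum is at u = 7, v = 9.

(7, 9)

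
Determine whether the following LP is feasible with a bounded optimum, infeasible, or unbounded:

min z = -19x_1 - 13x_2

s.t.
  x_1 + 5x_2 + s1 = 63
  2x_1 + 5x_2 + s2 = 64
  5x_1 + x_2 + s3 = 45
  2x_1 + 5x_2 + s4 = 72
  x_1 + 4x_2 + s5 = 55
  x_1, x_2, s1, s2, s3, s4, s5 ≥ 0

Feasible with a bounded optimal solution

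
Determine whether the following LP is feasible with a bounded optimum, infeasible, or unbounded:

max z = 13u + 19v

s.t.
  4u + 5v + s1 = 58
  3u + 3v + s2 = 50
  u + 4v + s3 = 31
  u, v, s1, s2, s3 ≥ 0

Feasible with a bounded optimal solution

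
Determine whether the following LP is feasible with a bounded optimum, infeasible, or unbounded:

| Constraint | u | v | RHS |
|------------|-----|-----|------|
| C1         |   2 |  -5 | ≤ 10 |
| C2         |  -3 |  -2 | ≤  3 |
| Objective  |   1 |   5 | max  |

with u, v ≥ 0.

Unbounded (objective can increase without bound)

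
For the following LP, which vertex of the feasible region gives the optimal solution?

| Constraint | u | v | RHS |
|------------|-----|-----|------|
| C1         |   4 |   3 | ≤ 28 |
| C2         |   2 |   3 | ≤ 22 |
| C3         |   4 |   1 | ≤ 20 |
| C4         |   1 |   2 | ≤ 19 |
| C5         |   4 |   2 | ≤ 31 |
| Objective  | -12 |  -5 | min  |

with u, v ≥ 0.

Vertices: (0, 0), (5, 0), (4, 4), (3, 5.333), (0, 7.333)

Evaluate the objective at each vertex of the feasible region:
  z(0, 0) = 0
  z(5, 0) = -60
  z(4, 4) = -68  ←
  z(3, 5.333) = -62.67
  z(0, 7.333) = -36.67
The minimum is at u = 4, v = 4.

(4, 4)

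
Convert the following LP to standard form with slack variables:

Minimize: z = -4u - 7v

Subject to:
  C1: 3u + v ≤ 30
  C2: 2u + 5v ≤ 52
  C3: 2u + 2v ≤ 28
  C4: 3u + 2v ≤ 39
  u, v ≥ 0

min z = -4u - 7v

s.t.
  3u + v + s1 = 30
  2u + 5v + s2 = 52
  2u + 2v + s3 = 28
  3u + 2v + s4 = 39
  u, v, s1, s2, s3, s4 ≥ 0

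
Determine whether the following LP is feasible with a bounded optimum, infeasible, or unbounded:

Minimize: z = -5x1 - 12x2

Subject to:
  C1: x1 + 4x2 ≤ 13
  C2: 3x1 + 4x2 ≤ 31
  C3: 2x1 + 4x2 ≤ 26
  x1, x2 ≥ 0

Feasible with a bounded optimal solution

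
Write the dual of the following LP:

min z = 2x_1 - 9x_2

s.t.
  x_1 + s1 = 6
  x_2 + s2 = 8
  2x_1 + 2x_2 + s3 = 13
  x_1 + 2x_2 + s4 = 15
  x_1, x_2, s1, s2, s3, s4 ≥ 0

Primal min cᵀx s.t. Ax ≤ b, x ≥ 0  →  Dual max −bᵀy s.t. Aᵀy ≥ −c, y ≥ 0.

Maximize: z = -6y1 - 8y2 - 13y3 - 15y4

Subject to:
  y1 + 2y3 + y4 ≥ -2
  y2 + 2y3 + 2y4 ≥ 9
  y1, y2, y3, y4 ≥ 0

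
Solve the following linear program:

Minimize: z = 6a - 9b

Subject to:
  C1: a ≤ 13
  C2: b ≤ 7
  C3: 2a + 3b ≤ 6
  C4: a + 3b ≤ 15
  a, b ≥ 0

Evaluate the objective at each vertex of the feasible region:
  z(0, 0) = 0
  z(3, 0) = 18
  z(0, 2) = -18  ←
The minimum is at a = 0, b = 2.

a = 0, b = 2, z = -18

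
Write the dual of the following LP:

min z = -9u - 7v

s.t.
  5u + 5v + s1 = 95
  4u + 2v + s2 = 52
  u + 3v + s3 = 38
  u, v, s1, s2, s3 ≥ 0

Primal min cᵀx s.t. Ax ≤ b, x ≥ 0  →  Dual max −bᵀy s.t. Aᵀy ≥ −c, y ≥ 0.

Maximize: z = -95y1 - 52y2 - 38y3

Subject to:
  5y1 + 4y2 + y3 ≥ 9
  5y1 + 2y2 + 3y3 ≥ 7
  y1, y2, y3 ≥ 0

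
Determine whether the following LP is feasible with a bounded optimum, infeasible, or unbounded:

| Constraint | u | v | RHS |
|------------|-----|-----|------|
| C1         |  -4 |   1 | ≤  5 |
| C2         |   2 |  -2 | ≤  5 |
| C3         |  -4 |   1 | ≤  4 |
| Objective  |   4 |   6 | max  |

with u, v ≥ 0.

Unbounded (objective can increase without bound)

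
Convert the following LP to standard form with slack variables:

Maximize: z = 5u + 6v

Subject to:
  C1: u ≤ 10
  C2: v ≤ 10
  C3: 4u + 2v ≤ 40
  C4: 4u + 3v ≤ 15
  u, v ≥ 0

max z = 5u + 6v

s.t.
  u + s1 = 10
  v + s2 = 10
  4u + 2v + s3 = 40
  4u + 3v + s4 = 15
  u, v, s1, s2, s3, s4 ≥ 0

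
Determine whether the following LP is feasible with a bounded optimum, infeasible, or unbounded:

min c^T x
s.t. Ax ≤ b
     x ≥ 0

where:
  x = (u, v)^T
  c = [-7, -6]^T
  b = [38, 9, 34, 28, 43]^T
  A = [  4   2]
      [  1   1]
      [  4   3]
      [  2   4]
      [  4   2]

Feasible with a bounded optimal solution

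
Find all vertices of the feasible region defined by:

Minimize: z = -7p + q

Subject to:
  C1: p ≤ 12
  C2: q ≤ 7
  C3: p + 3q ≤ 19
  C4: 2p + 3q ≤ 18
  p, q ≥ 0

(0, 0), (9, 0), (0, 6)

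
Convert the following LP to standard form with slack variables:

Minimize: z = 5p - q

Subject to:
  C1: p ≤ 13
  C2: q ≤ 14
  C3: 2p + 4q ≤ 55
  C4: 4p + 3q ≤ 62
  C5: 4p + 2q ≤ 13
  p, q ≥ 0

min z = 5p - q

s.t.
  p + s1 = 13
  q + s2 = 14
  2p + 4q + s3 = 55
  4p + 3q + s4 = 62
  4p + 2q + s5 = 13
  p, q, s1, s2, s3, s4, s5 ≥ 0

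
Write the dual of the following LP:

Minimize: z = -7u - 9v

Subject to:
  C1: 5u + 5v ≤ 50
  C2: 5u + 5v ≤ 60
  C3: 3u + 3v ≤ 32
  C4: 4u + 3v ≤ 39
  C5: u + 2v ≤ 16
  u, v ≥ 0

Primal min cᵀx s.t. Ax ≤ b, x ≥ 0  →  Dual max −bᵀy s.t. Aᵀy ≥ −c, y ≥ 0.

Maximize: z = -50y1 - 60y2 - 32y3 - 39y4 - 16y5

Subject to:
  5y1 + 5y2 + 3y3 + 4y4 + y5 ≥ 7
  5y1 + 5y2 + 3y3 + 3y4 + 2y5 ≥ 9
  y1, y2, y3, y4, y5 ≥ 0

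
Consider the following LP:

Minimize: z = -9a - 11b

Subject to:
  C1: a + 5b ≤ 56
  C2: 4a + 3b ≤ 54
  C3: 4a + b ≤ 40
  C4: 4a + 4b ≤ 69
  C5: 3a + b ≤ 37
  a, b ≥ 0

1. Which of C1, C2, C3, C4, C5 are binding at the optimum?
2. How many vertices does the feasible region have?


1. C1, C2
2. 5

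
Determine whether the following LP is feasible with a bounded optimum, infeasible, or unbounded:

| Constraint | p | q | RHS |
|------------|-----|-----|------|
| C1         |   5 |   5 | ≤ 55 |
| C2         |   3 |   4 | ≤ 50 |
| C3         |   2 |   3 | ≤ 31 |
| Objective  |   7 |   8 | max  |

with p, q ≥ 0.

Feasible with a bounded optimal solution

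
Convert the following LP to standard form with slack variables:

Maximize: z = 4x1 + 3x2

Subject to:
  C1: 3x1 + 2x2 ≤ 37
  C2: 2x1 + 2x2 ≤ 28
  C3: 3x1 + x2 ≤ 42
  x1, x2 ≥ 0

max z = 4x1 + 3x2

s.t.
  3x1 + 2x2 + s1 = 37
  2x1 + 2x2 + s2 = 28
  3x1 + x2 + s3 = 42
  x1, x2, s1, s2, s3 ≥ 0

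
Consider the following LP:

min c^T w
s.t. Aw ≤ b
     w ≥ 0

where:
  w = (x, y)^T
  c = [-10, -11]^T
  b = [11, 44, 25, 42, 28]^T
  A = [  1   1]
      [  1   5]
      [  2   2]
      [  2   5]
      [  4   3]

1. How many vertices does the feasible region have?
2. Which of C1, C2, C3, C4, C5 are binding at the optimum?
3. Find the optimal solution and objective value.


1. 4
2. C4, C5
3. x = 1, y = 8, z = -98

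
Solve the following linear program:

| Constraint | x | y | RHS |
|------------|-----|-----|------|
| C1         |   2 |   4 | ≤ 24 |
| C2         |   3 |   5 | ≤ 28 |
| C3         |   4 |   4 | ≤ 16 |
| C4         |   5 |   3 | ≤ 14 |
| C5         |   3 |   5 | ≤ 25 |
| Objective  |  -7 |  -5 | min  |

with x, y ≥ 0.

Evaluate the objective at each vertex of the feasible region:
  z(0, 0) = 0
  z(2.8, 0) = -19.6
  z(1, 3) = -22  ←
  z(0, 4) = -20
The minimum is at x = 1, y = 3.

x = 1, y = 3, z = -22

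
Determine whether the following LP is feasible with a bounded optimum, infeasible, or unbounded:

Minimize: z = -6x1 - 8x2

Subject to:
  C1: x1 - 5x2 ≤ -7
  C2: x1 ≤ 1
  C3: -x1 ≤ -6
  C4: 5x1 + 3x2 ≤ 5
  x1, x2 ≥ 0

Infeasible (no feasible solution exists)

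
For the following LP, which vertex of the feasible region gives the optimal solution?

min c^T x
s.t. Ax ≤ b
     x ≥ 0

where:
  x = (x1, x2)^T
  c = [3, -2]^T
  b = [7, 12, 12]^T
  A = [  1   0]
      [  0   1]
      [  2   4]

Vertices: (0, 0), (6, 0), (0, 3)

Evaluate the objective at each vertex of the feasible region:
  z(0, 0) = 0
  z(6, 0) = 18
  z(0, 3) = -6  ←
The minimum is at x1 = 0, x2 = 3.

(0, 3)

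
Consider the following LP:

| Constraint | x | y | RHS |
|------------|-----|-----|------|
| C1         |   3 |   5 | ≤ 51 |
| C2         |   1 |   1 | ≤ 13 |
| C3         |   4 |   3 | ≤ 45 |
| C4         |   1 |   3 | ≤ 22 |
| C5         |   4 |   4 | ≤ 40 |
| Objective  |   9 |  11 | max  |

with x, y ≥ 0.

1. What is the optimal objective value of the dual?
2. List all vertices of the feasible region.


1. 102
2. (0, 0), (10, 0), (4, 6), (0, 7.333)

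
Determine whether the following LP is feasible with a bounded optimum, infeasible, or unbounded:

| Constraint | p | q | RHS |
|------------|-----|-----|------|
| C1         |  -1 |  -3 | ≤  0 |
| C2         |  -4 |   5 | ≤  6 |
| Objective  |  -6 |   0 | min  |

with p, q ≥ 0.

Unbounded (objective can decrease without bound)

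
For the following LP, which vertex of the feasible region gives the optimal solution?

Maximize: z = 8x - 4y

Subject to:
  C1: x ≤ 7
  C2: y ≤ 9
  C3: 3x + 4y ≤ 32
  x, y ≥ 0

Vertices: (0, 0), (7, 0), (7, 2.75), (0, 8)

Evaluate the objective at each vertex of the feasible region:
  z(0, 0) = 0
  z(7, 0) = 56  ←
  z(7, 2.75) = 45
  z(0, 8) = -32
The maximum is at x = 7, y = 0.

(7, 0)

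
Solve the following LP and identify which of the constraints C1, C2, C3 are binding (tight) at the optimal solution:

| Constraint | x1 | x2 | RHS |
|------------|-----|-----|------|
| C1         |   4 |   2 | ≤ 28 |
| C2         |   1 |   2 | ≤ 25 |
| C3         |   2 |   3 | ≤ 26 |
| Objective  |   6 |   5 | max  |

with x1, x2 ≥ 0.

At x1 = 4, x2 = 6, compute slack b - a·x for each constraint:
  C1: 28 − 28 = 0  (binding)
  C2: 25 − 16 = 9  (slack)
  C3: 26 − 26 = 0  (binding)

Optimal: x1 = 4, x2 = 6
Binding: C1, C3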